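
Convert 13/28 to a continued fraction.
[0; 2, 6, 2]

Euclidean algorithm steps:
13 = 0 × 28 + 13
28 = 2 × 13 + 2
13 = 6 × 2 + 1
2 = 2 × 1 + 0
Continued fraction: [0; 2, 6, 2]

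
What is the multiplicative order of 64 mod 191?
95

191 is prime, so ord(64) divides φ(191) = 190.
Divisors of 190: 1, 2, 5, 10, 19, 38, 95, 190.
Repeated squaring: 64^1 ≡ 64, 64^2 ≡ 85, 64^4 ≡ 158, 64^8 ≡ 134, 64^16 ≡ 2, 64^32 ≡ 4, 64^64 ≡ 16, 64^128 ≡ 65 (mod 191).
Test 64^d mod 191 for each divisor d in increasing order:
64^1 ≡ 64
64^2 ≡ 85
64^5 = 64^4·64^1 ≡ 180
64^10 = 64^8·64^2 ≡ 121
64^19 = 64^16·64^2·64^1 ≡ 184
64^38 = 64^32·64^4·64^2 ≡ 49
64^95 = 64^64·64^16·64^8·64^4·64^2·64^1 ≡ 1  ← first divisor giving 1
The order is 95.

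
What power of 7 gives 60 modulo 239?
106

Baby-step giant-step with step n = ⌈√239⌉ = 16.
Baby steps 7^j mod 239 (j:value) for j=0..15: 0:1, 1:7, 2:49, 3:104, 4:11, 5:77, 6:61, 7:188, 8:121, 9:130, 10:193, 11:156, 12:136, 13:235, 14:211, 15:43.
Giant-step multiplier: 7^(-16) ≡ 7^(238-16) = 7^222 ≡ 27 (mod 239).
Giant steps γ_i = 60·27^i mod 239: γ_0=60, γ_1=186, γ_2=3, γ_3=81, γ_4=36, γ_5=16, γ_6=193 (in table at j=10).
x = i·n + j = 6·16 + 10 = 106.
Check: 7^106 ≡ 60 (mod 239).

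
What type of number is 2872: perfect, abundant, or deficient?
deficient

Proper divisors of 2872: sum = 1 + 2 + 4 + 8 + 359 + 718 + 1436 = 2528
Since 2528 < 2872, 2872 is deficient.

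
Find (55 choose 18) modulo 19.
0

Using Lucas' theorem:
Write n=55 and k=18 in base 19:
n in base 19: [2, 17]
k in base 19: [0, 18]
C(55,18) mod 19 = ∏ C(n_i, k_i) mod 19
Digit binomials (mod 19): C(2,0) = 1; C(17,18) = 0 (k_i > n_i)
Product: 1 × 0 = 0 ≡ 0 (mod 19)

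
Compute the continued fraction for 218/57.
[3; 1, 4, 1, 2, 3]

Euclidean algorithm steps:
218 = 3 × 57 + 47
57 = 1 × 47 + 10
47 = 4 × 10 + 7
10 = 1 × 7 + 3
7 = 2 × 3 + 1
3 = 3 × 1 + 0
Continued fraction: [3; 1, 4, 1, 2, 3]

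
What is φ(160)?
64

160 = 2^5 × 5
φ(n) = n × ∏(1 - 1/p) for each prime p dividing n
φ(160) = 160 × (1 - 1/2) × (1 - 1/5) = 64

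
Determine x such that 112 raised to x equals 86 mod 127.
41

Baby-step giant-step with step n = ⌈√127⌉ = 12.
Baby steps 112^j mod 127 (j:value) for j=0..11: 0:1, 1:112, 2:98, 3:54, 4:79, 5:85, 6:122, 7:75, 8:18, 9:111, 10:113, 11:83.
Giant-step multiplier: 112^(-12) ≡ 112^(126-12) = 112^114 ≡ 61 (mod 127).
Giant steps γ_i = 86·61^i mod 127: γ_0=86, γ_1=39, γ_2=93, γ_3=85 (in table at j=5).
x = i·n + j = 3·12 + 5 = 41.
Check: 112^41 ≡ 86 (mod 127).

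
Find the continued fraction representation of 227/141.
[1; 1, 1, 1, 1, 3, 2, 3]

Euclidean algorithm steps:
227 = 1 × 141 + 86
141 = 1 × 86 + 55
86 = 1 × 55 + 31
55 = 1 × 31 + 24
31 = 1 × 24 + 7
24 = 3 × 7 + 3
7 = 2 × 3 + 1
3 = 3 × 1 + 0
Continued fraction: [1; 1, 1, 1, 1, 3, 2, 3]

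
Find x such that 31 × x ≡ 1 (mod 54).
7

gcd(31, 54) = 1, so the inverse exists.
Extended Euclidean algorithm on (54, 31):
54 = 1 × 31 + 23  ⟹  23 = (1)·54 + (-1)·31
31 = 1 × 23 + 8  ⟹  8 = (-1)·54 + (2)·31
23 = 2 × 8 + 7  ⟹  7 = (3)·54 + (-5)·31
8 = 1 × 7 + 1  ⟹  1 = (-4)·54 + (7)·31
So (7)·31 ≡ 1 (mod 54), i.e. 31^(-1) ≡ 7 (mod 54).
Check: 31 × 7 = 217 ≡ 1 (mod 54)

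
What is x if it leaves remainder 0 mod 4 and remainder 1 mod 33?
100

Using Chinese Remainder Theorem:
M = 4 × 33 = 132
M1 = 33, M2 = 4
y1 = 33^(-1) mod 4 = 1
y2 = 4^(-1) mod 33 = 25
x = (0×33×1 + 1×4×25) mod 132 = 100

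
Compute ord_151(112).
150

151 is prime, so ord(112) divides φ(151) = 150.
Divisors of 150: 1, 2, 3, 5, 6, 10, 15, 25, 30, 50, 75, 150.
Repeated squaring: 112^1 ≡ 112, 112^2 ≡ 11, 112^4 ≡ 121, 112^8 ≡ 145, 112^16 ≡ 36, 112^32 ≡ 88, 112^64 ≡ 43, 112^128 ≡ 37 (mod 151).
Test 112^d mod 151 for each divisor d in increasing order:
112^1 ≡ 112
112^2 ≡ 11
112^3 = 112^2·112^1 ≡ 24
112^5 = 112^4·112^1 ≡ 113
112^6 = 112^4·112^2 ≡ 123
112^10 = 112^8·112^2 ≡ 85
112^15 = 112^8·112^4·112^2·112^1 ≡ 92
112^25 = 112^16·112^8·112^1 ≡ 119
112^30 = 112^16·112^8·112^4·112^2 ≡ 8
112^50 = 112^32·112^16·112^2 ≡ 118
112^75 = 112^64·112^8·112^2·112^1 ≡ 150
112^150 = 112^128·112^16·112^4·112^2 ≡ 1  ← first divisor giving 1
The order is 150.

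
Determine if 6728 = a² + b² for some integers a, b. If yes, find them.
2² + 82² (a=2, b=82)

Factorization: 6728 = 2^3 × 29^2
By Fermat: n is sum of two squares iff every prime p ≡ 3 (mod 4) appears to even power.
All primes ≡ 3 (mod 4) appear to even power.
Search a = 0, 1, 2, … for 6728 - a² a perfect square: first hit at a = 2: 6728 - 4 = 6724 = 82².
6728 = 2² + 82² = 4 + 6724 ✓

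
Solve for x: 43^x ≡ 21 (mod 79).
60

Baby-step giant-step with step n = ⌈√79⌉ = 9.
Baby steps 43^j mod 79 (j:value) for j=0..8: 0:1, 1:43, 2:32, 3:33, 4:76, 5:29, 6:62, 7:59, 8:9.
Giant-step multiplier: 43^(-9) ≡ 43^(78-9) = 43^69 ≡ 69 (mod 79).
Giant steps γ_i = 21·69^i mod 79: γ_0=21, γ_1=27, γ_2=46, γ_3=14, γ_4=18, γ_5=57, γ_6=62 (in table at j=6).
x = i·n + j = 6·9 + 6 = 60.
Check: 43^60 ≡ 21 (mod 79).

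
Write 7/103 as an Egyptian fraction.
1/15 + 1/773 + 1/1194285

Greedy algorithm:
7/103: ceiling(103/7) = 15, use 1/15
2/1545: ceiling(1545/2) = 773, use 1/773
1/1194285: ceiling(1194285/1) = 1194285, use 1/1194285
Result: 7/103 = 1/15 + 1/773 + 1/1194285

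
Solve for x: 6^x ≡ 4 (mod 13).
10

Baby-step giant-step with step n = ⌈√13⌉ = 4.
Baby steps 6^j mod 13 (j:value) for j=0..3: 0:1, 1:6, 2:10, 3:8.
Giant-step multiplier: 6^(-4) ≡ 6^(12-4) = 6^8 ≡ 3 (mod 13).
Giant steps γ_i = 4·3^i mod 13: γ_0=4, γ_1=12, γ_2=10 (in table at j=2).
x = i·n + j = 2·4 + 2 = 10.
Check: 6^10 ≡ 4 (mod 13).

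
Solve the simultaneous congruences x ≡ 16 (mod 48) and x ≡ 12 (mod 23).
1024

Using Chinese Remainder Theorem:
M = 48 × 23 = 1104
M1 = 23, M2 = 48
y1 = 23^(-1) mod 48 = 23
y2 = 48^(-1) mod 23 = 12
x = (16×23×23 + 12×48×12) mod 1104 = 1024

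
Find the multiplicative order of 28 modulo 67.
66

67 is prime, so ord(28) divides φ(67) = 66.
Divisors of 66: 1, 2, 3, 6, 11, 22, 33, 66.
Repeated squaring: 28^1 ≡ 28, 28^2 ≡ 47, 28^4 ≡ 65, 28^8 ≡ 4, 28^16 ≡ 16, 28^32 ≡ 55, 28^64 ≡ 10 (mod 67).
Test 28^d mod 67 for each divisor d in increasing order:
28^1 ≡ 28
28^2 ≡ 47
28^3 = 28^2·28^1 ≡ 43
28^6 = 28^4·28^2 ≡ 40
28^11 = 28^8·28^2·28^1 ≡ 38
28^22 = 28^16·28^4·28^2 ≡ 37
28^33 = 28^32·28^1 ≡ 66
28^66 = 28^64·28^2 ≡ 1  ← first divisor giving 1
The order is 66.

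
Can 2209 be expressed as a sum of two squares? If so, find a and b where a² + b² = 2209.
0² + 47² (a=0, b=47)

Factorization: 2209 = 47^2
By Fermat: n is sum of two squares iff every prime p ≡ 3 (mod 4) appears to even power.
All primes ≡ 3 (mod 4) appear to even power.
Search a = 0, 1, 2, … for 2209 - a² a perfect square: first hit at a = 0: 2209 - 0 = 2209 = 47².
2209 = 0² + 47² = 0 + 2209 ✓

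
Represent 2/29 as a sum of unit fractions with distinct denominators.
1/15 + 1/435

Greedy algorithm:
2/29: ceiling(29/2) = 15, use 1/15
1/435: ceiling(435/1) = 435, use 1/435
Result: 2/29 = 1/15 + 1/435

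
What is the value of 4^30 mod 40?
16

Repeated squaring. Binary of 30 = 11110.
4^1 ≡ 4 (mod 40); 4^2 ≡ 16 (mod 40); 4^4 ≡ 16 (mod 40); 4^8 ≡ 16 (mod 40); 4^16 ≡ 16 (mod 40)
4^30 = 4^2 × 4^4 × 4^8 × 4^16 ≡ 16 (mod 40)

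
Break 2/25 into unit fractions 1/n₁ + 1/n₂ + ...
1/13 + 1/325

Greedy algorithm:
2/25: ceiling(25/2) = 13, use 1/13
1/325: ceiling(325/1) = 325, use 1/325
Result: 2/25 = 1/13 + 1/325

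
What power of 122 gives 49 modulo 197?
104

Baby-step giant-step with step n = ⌈√197⌉ = 15.
Baby steps 122^j mod 197 (j:value) for j=0..14: 0:1, 1:122, 2:109, 3:99, 4:61, 5:153, 6:148, 7:129, 8:175, 9:74, 10:163, 11:186, 12:37, 13:180, 14:93.
Giant-step multiplier: 122^(-15) ≡ 122^(196-15) = 122^181 ≡ 32 (mod 197).
Giant steps γ_i = 49·32^i mod 197: γ_0=49, γ_1=189, γ_2=138, γ_3=82, γ_4=63, γ_5=46, γ_6=93 (in table at j=14).
x = i·n + j = 6·15 + 14 = 104.
Check: 122^104 ≡ 49 (mod 197).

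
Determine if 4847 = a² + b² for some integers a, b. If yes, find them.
Not possible

Factorization: 4847 = 37 × 131
By Fermat: n is sum of two squares iff every prime p ≡ 3 (mod 4) appears to even power.
Prime(s) ≡ 3 (mod 4) with odd exponent: [(131, 1)]
Therefore 4847 cannot be expressed as a² + b².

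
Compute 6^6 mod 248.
32

Repeated squaring. Binary of 6 = 110.
6^1 ≡ 6 (mod 248); 6^2 ≡ 36 (mod 248); 6^4 ≡ 56 (mod 248)
6^6 = 6^2 × 6^4 ≡ 32 (mod 248)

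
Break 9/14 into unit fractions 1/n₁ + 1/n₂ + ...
1/2 + 1/7

Greedy algorithm:
9/14: ceiling(14/9) = 2, use 1/2
1/7: ceiling(7/1) = 7, use 1/7
Result: 9/14 = 1/2 + 1/7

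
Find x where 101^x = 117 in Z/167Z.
31

Baby-step giant-step with step n = ⌈√167⌉ = 13.
Baby steps 101^j mod 167 (j:value) for j=0..12: 0:1, 1:101, 2:14, 3:78, 4:29, 5:90, 6:72, 7:91, 8:6, 9:105, 10:84, 11:134, 12:7.
Giant-step multiplier: 101^(-13) ≡ 101^(166-13) = 101^153 ≡ 30 (mod 167).
Giant steps γ_i = 117·30^i mod 167: γ_0=117, γ_1=3, γ_2=90 (in table at j=5).
x = i·n + j = 2·13 + 5 = 31.
Check: 101^31 ≡ 117 (mod 167).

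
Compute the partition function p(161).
118159068427

p(n) counts ways to write n as a sum of positive integers (order ignored).
Euler's pentagonal recurrence: p(k) = p(k-1) + p(k-2) - p(k-5) - p(k-7) + p(k-12) + p(k-15) - ... (offsets j(3j∓1)/2, signs ++--, p(0)=1, p(<0)=0).
DP table for k = 0..160: p(0)=1, p(1)=1, p(2)=2, p(3)=3, p(4)=5, p(5)=7, p(6)=11, p(7)=15, p(8)=22, p(9)=30, p(10)=42, p(11)=56, p(12)=77, p(13)=101, p(14)=135, p(15)=176, p(16)=231, p(17)=297, p(18)=385, p(19)=490, p(20)=627, p(21)=792, p(22)=1002, p(23)=1255, p(24)=1575, p(25)=1958, p(26)=2436, p(27)=3010, p(28)=3718, p(29)=4565, p(30)=5604, p(31)=6842, p(32)=8349, p(33)=10143, p(34)=12310, p(35)=14883, p(36)=17977, p(37)=21637, p(38)=26015, p(39)=31185, p(40)=37338, p(41)=44583, p(42)=53174, p(43)=63261, p(44)=75175, p(45)=89134, p(46)=105558, p(47)=124754, p(48)=147273, p(49)=173525, p(50)=204226, p(51)=239943, p(52)=281589, p(53)=329931, p(54)=386155, p(55)=451276, p(56)=526823, p(57)=614154, p(58)=715220, p(59)=831820, p(60)=966467, p(61)=1121505, p(62)=1300156, p(63)=1505499, p(64)=1741630, p(65)=2012558, p(66)=2323520, p(67)=2679689, p(68)=3087735, p(69)=3554345, p(70)=4087968, p(71)=4697205, p(72)=5392783, p(73)=6185689, p(74)=7089500, p(75)=8118264, p(76)=9289091, p(77)=10619863, p(78)=12132164, p(79)=13848650, p(80)=15796476, p(81)=18004327, p(82)=20506255, p(83)=23338469, p(84)=26543660, p(85)=30167357, p(86)=34262962, p(87)=38887673, p(88)=44108109, p(89)=49995925, p(90)=56634173, p(91)=64112359, p(92)=72533807, p(93)=82010177, p(94)=92669720, p(95)=104651419, p(96)=118114304, p(97)=133230930, p(98)=150198136, p(99)=169229875, p(100)=190569292, p(101)=214481126, p(102)=241265379, p(103)=271248950, p(104)=304801365, p(105)=342325709, p(106)=384276336, p(107)=431149389, p(108)=483502844, p(109)=541946240, p(110)=607163746, p(111)=679903203, p(112)=761002156, p(113)=851376628, p(114)=952050665, p(115)=1064144451, p(116)=1188908248, p(117)=1327710076, p(118)=1482074143, p(119)=1653668665, p(120)=1844349560, p(121)=2056148051, p(122)=2291320912, p(123)=2552338241, p(124)=2841940500, p(125)=3163127352, p(126)=3519222692, p(127)=3913864295, p(128)=4351078600, p(129)=4835271870, p(130)=5371315400, p(131)=5964539504, p(132)=6620830889, p(133)=7346629512, p(134)=8149040695, p(135)=9035836076, p(136)=10015581680, p(137)=11097645016, p(138)=12292341831, p(139)=13610949895, p(140)=15065878135, p(141)=16670689208, p(142)=18440293320, p(143)=20390982757, p(144)=22540654445, p(145)=24908858009, p(146)=27517052599, p(147)=30388671978, p(148)=33549419497, p(149)=37027355200, p(150)=40853235313, p(151)=45060624582, p(152)=49686288421, p(153)=54770336324, p(154)=60356673280, p(155)=66493182097, p(156)=73232243759, p(157)=80630964769, p(158)=88751778802, p(159)=97662728555, p(160)=107438159466.
Final step: p(161) = p(160) + p(159) - p(156) - p(154) + p(149) + p(146) - p(139) - p(135) + p(126) + p(121) - p(110) - p(104) + p(91) + p(84) - p(69) - p(61) + p(44) + p(35) - p(16) - p(6)
= 107438159466 + 97662728555 - 73232243759 - 60356673280 + 37027355200 + 27517052599 - 13610949895 - 9035836076 + 3519222692 + 2056148051 - 607163746 - 304801365 + 64112359 + 26543660 - 3554345 - 1121505 + 75175 + 14883 - 231 - 11
= 118159068427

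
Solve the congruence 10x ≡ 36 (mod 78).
x ≡ 27 (mod 39)

gcd(10, 78) = 2, which divides 36, so solutions exist.
Divide through by 2: 5x ≡ 18 (mod 39).
Find 5^(-1) mod 39 by the extended Euclidean algorithm:
39 = 7 × 5 + 4  ⟹  4 = (1)·39 + (-7)·5
5 = 1 × 4 + 1  ⟹  1 = (-1)·39 + (8)·5
So (8)·5 ≡ 1 (mod 39), i.e. 5^(-1) ≡ 8 (mod 39).
x ≡ 8 × 18 = 144 ≡ 27 (mod 39).
Check: 10 × 27 = 270 ≡ 36 (mod 78).
x ≡ 27 (mod 39), giving 2 solutions mod 78.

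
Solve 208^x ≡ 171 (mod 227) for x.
178

Baby-step giant-step with step n = ⌈√227⌉ = 16.
Baby steps 208^j mod 227 (j:value) for j=0..15: 0:1, 1:208, 2:134, 3:178, 4:23, 5:17, 6:131, 7:8, 8:75, 9:164, 10:62, 11:184, 12:136, 13:140, 14:64, 15:146.
Giant-step multiplier: 208^(-16) ≡ 208^(226-16) = 208^210 ≡ 59 (mod 227).
Giant steps γ_i = 171·59^i mod 227: γ_0=171, γ_1=101, γ_2=57, γ_3=185, γ_4=19, γ_5=213, γ_6=82, γ_7=71, γ_8=103, γ_9=175, γ_10=110, γ_11=134 (in table at j=2).
x = i·n + j = 11·16 + 2 = 178.
Check: 208^178 ≡ 171 (mod 227).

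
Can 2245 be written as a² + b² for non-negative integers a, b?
6² + 47² (a=6, b=47)

Factorization: 2245 = 5 × 449
By Fermat: n is sum of two squares iff every prime p ≡ 3 (mod 4) appears to even power.
All primes ≡ 3 (mod 4) appear to even power.
Search a = 0, 1, 2, … for 2245 - a² a perfect square: first hit at a = 6: 2245 - 36 = 2209 = 47².
2245 = 6² + 47² = 36 + 2209 ✓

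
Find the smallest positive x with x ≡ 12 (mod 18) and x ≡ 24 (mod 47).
588

Using Chinese Remainder Theorem:
M = 18 × 47 = 846
M1 = 47, M2 = 18
y1 = 47^(-1) mod 18 = 5
y2 = 18^(-1) mod 47 = 34
x = (12×47×5 + 24×18×34) mod 846 = 588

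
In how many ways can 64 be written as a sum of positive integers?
1741630

p(n) counts ways to write n as a sum of positive integers (order ignored).
Euler's pentagonal recurrence: p(k) = p(k-1) + p(k-2) - p(k-5) - p(k-7) + p(k-12) + p(k-15) - ... (offsets j(3j∓1)/2, signs ++--, p(0)=1, p(<0)=0).
DP table for k = 0..63: p(0)=1, p(1)=1, p(2)=2, p(3)=3, p(4)=5, p(5)=7, p(6)=11, p(7)=15, p(8)=22, p(9)=30, p(10)=42, p(11)=56, p(12)=77, p(13)=101, p(14)=135, p(15)=176, p(16)=231, p(17)=297, p(18)=385, p(19)=490, p(20)=627, p(21)=792, p(22)=1002, p(23)=1255, p(24)=1575, p(25)=1958, p(26)=2436, p(27)=3010, p(28)=3718, p(29)=4565, p(30)=5604, p(31)=6842, p(32)=8349, p(33)=10143, p(34)=12310, p(35)=14883, p(36)=17977, p(37)=21637, p(38)=26015, p(39)=31185, p(40)=37338, p(41)=44583, p(42)=53174, p(43)=63261, p(44)=75175, p(45)=89134, p(46)=105558, p(47)=124754, p(48)=147273, p(49)=173525, p(50)=204226, p(51)=239943, p(52)=281589, p(53)=329931, p(54)=386155, p(55)=451276, p(56)=526823, p(57)=614154, p(58)=715220, p(59)=831820, p(60)=966467, p(61)=1121505, p(62)=1300156, p(63)=1505499.
Final step: p(64) = p(63) + p(62) - p(59) - p(57) + p(52) + p(49) - p(42) - p(38) + p(29) + p(24) - p(13) - p(7)
= 1505499 + 1300156 - 831820 - 614154 + 281589 + 173525 - 53174 - 26015 + 4565 + 1575 - 101 - 15
= 1741630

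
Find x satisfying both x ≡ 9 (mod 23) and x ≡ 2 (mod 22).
354

Using Chinese Remainder Theorem:
M = 23 × 22 = 506
M1 = 22, M2 = 23
y1 = 22^(-1) mod 23 = 22
y2 = 23^(-1) mod 22 = 1
x = (9×22×22 + 2×23×1) mod 506 = 354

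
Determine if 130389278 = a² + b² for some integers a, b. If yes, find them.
Not possible

Factorization: 130389278 = 2 × 29 × 131^3
By Fermat: n is sum of two squares iff every prime p ≡ 3 (mod 4) appears to even power.
Prime(s) ≡ 3 (mod 4) with odd exponent: [(131, 3)]
Therefore 130389278 cannot be expressed as a² + b².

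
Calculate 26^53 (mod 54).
26

Repeated squaring. Binary of 53 = 110101.
26^1 ≡ 26 (mod 54); 26^2 ≡ 28 (mod 54); 26^4 ≡ 28 (mod 54); 26^8 ≡ 28 (mod 54); 26^16 ≡ 28 (mod 54); 26^32 ≡ 28 (mod 54)
26^53 = 26^1 × 26^4 × 26^16 × 26^32 ≡ 26 (mod 54)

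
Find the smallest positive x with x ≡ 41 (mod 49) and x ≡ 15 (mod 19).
433

Using Chinese Remainder Theorem:
M = 49 × 19 = 931
M1 = 19, M2 = 49
y1 = 19^(-1) mod 49 = 31
y2 = 49^(-1) mod 19 = 7
x = (41×19×31 + 15×49×7) mod 931 = 433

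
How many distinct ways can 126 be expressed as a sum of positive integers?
3519222692

p(n) counts ways to write n as a sum of positive integers (order ignored).
Euler's pentagonal recurrence: p(k) = p(k-1) + p(k-2) - p(k-5) - p(k-7) + p(k-12) + p(k-15) - ... (offsets j(3j∓1)/2, signs ++--, p(0)=1, p(<0)=0).
DP table for k = 0..125: p(0)=1, p(1)=1, p(2)=2, p(3)=3, p(4)=5, p(5)=7, p(6)=11, p(7)=15, p(8)=22, p(9)=30, p(10)=42, p(11)=56, p(12)=77, p(13)=101, p(14)=135, p(15)=176, p(16)=231, p(17)=297, p(18)=385, p(19)=490, p(20)=627, p(21)=792, p(22)=1002, p(23)=1255, p(24)=1575, p(25)=1958, p(26)=2436, p(27)=3010, p(28)=3718, p(29)=4565, p(30)=5604, p(31)=6842, p(32)=8349, p(33)=10143, p(34)=12310, p(35)=14883, p(36)=17977, p(37)=21637, p(38)=26015, p(39)=31185, p(40)=37338, p(41)=44583, p(42)=53174, p(43)=63261, p(44)=75175, p(45)=89134, p(46)=105558, p(47)=124754, p(48)=147273, p(49)=173525, p(50)=204226, p(51)=239943, p(52)=281589, p(53)=329931, p(54)=386155, p(55)=451276, p(56)=526823, p(57)=614154, p(58)=715220, p(59)=831820, p(60)=966467, p(61)=1121505, p(62)=1300156, p(63)=1505499, p(64)=1741630, p(65)=2012558, p(66)=2323520, p(67)=2679689, p(68)=3087735, p(69)=3554345, p(70)=4087968, p(71)=4697205, p(72)=5392783, p(73)=6185689, p(74)=7089500, p(75)=8118264, p(76)=9289091, p(77)=10619863, p(78)=12132164, p(79)=13848650, p(80)=15796476, p(81)=18004327, p(82)=20506255, p(83)=23338469, p(84)=26543660, p(85)=30167357, p(86)=34262962, p(87)=38887673, p(88)=44108109, p(89)=49995925, p(90)=56634173, p(91)=64112359, p(92)=72533807, p(93)=82010177, p(94)=92669720, p(95)=104651419, p(96)=118114304, p(97)=133230930, p(98)=150198136, p(99)=169229875, p(100)=190569292, p(101)=214481126, p(102)=241265379, p(103)=271248950, p(104)=304801365, p(105)=342325709, p(106)=384276336, p(107)=431149389, p(108)=483502844, p(109)=541946240, p(110)=607163746, p(111)=679903203, p(112)=761002156, p(113)=851376628, p(114)=952050665, p(115)=1064144451, p(116)=1188908248, p(117)=1327710076, p(118)=1482074143, p(119)=1653668665, p(120)=1844349560, p(121)=2056148051, p(122)=2291320912, p(123)=2552338241, p(124)=2841940500, p(125)=3163127352.
Final step: p(126) = p(125) + p(124) - p(121) - p(119) + p(114) + p(111) - p(104) - p(100) + p(91) + p(86) - p(75) - p(69) + p(56) + p(49) - p(34) - p(26) + p(9) + p(0)
= 3163127352 + 2841940500 - 2056148051 - 1653668665 + 952050665 + 679903203 - 304801365 - 190569292 + 64112359 + 34262962 - 8118264 - 3554345 + 526823 + 173525 - 12310 - 2436 + 30 + 1
= 3519222692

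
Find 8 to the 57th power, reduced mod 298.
206

Repeated squaring. Binary of 57 = 111001.
8^1 ≡ 8 (mod 298); 8^2 ≡ 64 (mod 298); 8^4 ≡ 222 (mod 298); 8^8 ≡ 114 (mod 298); 8^16 ≡ 182 (mod 298); 8^32 ≡ 46 (mod 298)
8^57 = 8^1 × 8^8 × 8^16 × 8^32 ≡ 206 (mod 298)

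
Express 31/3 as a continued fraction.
[10; 3]

Euclidean algorithm steps:
31 = 10 × 3 + 1
3 = 3 × 1 + 0
Continued fraction: [10; 3]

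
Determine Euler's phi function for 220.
80

220 = 2^2 × 5 × 11
φ(n) = n × ∏(1 - 1/p) for each prime p dividing n
φ(220) = 220 × (1 - 1/2) × (1 - 1/5) × (1 - 1/11) = 80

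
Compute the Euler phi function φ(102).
32

102 = 2 × 3 × 17
φ(n) = n × ∏(1 - 1/p) for each prime p dividing n
φ(102) = 102 × (1 - 1/2) × (1 - 1/3) × (1 - 1/17) = 32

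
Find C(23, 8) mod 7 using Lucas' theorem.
6

Using Lucas' theorem:
Write n=23 and k=8 in base 7:
n in base 7: [3, 2]
k in base 7: [1, 1]
C(23,8) mod 7 = ∏ C(n_i, k_i) mod 7
Digit binomials (mod 7): C(3,1) = 3; C(2,1) = 2
Product: 3 × 2 = 6 ≡ 6 (mod 7)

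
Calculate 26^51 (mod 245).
6

Repeated squaring. Binary of 51 = 110011.
26^1 ≡ 26 (mod 245); 26^2 ≡ 186 (mod 245); 26^4 ≡ 51 (mod 245); 26^8 ≡ 151 (mod 245); 26^16 ≡ 16 (mod 245); 26^32 ≡ 11 (mod 245)
26^51 = 26^1 × 26^2 × 26^16 × 26^32 ≡ 6 (mod 245)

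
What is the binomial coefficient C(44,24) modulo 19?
12

Using Lucas' theorem:
Write n=44 and k=24 in base 19:
n in base 19: [2, 6]
k in base 19: [1, 5]
C(44,24) mod 19 = ∏ C(n_i, k_i) mod 19
Digit binomials (mod 19): C(2,1) = 2; C(6,5) = 6
Product: 2 × 6 = 12 ≡ 12 (mod 19)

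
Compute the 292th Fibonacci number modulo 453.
432

Matrix identity: Q^n = [[F_(n+1), F_n], [F_n, F_(n-1)]] with Q = [[1,1],[1,0]].
n = 292 = 100100100₂. Square-and-multiply, entries mod 453:
Q^1 = [[1,1],[1,0]]
Q^2 = (Q^1)² = [[2,1],[1,1]]
Q^4 = (Q^2)² = [[5,3],[3,2]]
Q^9 = (Q^4)²·Q = [[55,34],[34,21]]
Q^18 = (Q^9)² = [[104,319],[319,238]]
Q^36 = (Q^18)² = [[233,378],[378,308]]
Q^73 = (Q^36)²·Q = [[313,118],[118,195]]
Q^146 = (Q^73)² = [[2,148],[148,307]]
Q^292 = (Q^146)² = [[164,432],[432,185]]
F_292 mod 453 = Q^292[0][1] = 432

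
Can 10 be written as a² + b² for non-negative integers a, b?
1² + 3² (a=1, b=3)

Factorization: 10 = 2 × 5
By Fermat: n is sum of two squares iff every prime p ≡ 3 (mod 4) appears to even power.
All primes ≡ 3 (mod 4) appear to even power.
Search a = 0, 1, 2, … for 10 - a² a perfect square: first hit at a = 1: 10 - 1 = 9 = 3².
10 = 1² + 3² = 1 + 9 ✓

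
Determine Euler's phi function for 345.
176

345 = 3 × 5 × 23
φ(n) = n × ∏(1 - 1/p) for each prime p dividing n
φ(345) = 345 × (1 - 1/3) × (1 - 1/5) × (1 - 1/23) = 176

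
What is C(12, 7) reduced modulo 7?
1

Using Lucas' theorem:
Write n=12 and k=7 in base 7:
n in base 7: [1, 5]
k in base 7: [1, 0]
C(12,7) mod 7 = ∏ C(n_i, k_i) mod 7
Digit binomials (mod 7): C(1,1) = 1; C(5,0) = 1
Product: 1 × 1 = 1 ≡ 1 (mod 7)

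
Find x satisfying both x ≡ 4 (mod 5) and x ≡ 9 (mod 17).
9

Using Chinese Remainder Theorem:
M = 5 × 17 = 85
M1 = 17, M2 = 5
y1 = 17^(-1) mod 5 = 3
y2 = 5^(-1) mod 17 = 7
x = (4×17×3 + 9×5×7) mod 85 = 9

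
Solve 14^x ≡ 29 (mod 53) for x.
10

Baby-step giant-step with step n = ⌈√53⌉ = 8.
Baby steps 14^j mod 53 (j:value) for j=0..7: 0:1, 1:14, 2:37, 3:41, 4:44, 5:33, 6:38, 7:2.
Giant-step multiplier: 14^(-8) ≡ 14^(52-8) = 14^44 ≡ 36 (mod 53).
Giant steps γ_i = 29·36^i mod 53: γ_0=29, γ_1=37 (in table at j=2).
x = i·n + j = 1·8 + 2 = 10.
Check: 14^10 ≡ 29 (mod 53).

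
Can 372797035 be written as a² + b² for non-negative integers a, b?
Not possible

Factorization: 372797035 = 5 × 13 × 179^3
By Fermat: n is sum of two squares iff every prime p ≡ 3 (mod 4) appears to even power.
Prime(s) ≡ 3 (mod 4) with odd exponent: [(179, 3)]
Therefore 372797035 cannot be expressed as a² + b².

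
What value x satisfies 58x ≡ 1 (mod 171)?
115

gcd(58, 171) = 1, so the inverse exists.
Extended Euclidean algorithm on (171, 58):
171 = 2 × 58 + 55  ⟹  55 = (1)·171 + (-2)·58
58 = 1 × 55 + 3  ⟹  3 = (-1)·171 + (3)·58
55 = 18 × 3 + 1  ⟹  1 = (19)·171 + (-56)·58
So (-56)·58 ≡ 1 (mod 171), i.e. 58^(-1) ≡ -56 ≡ 115 (mod 171).
Check: 58 × 115 = 6670 ≡ 1 (mod 171)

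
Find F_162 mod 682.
144

Matrix identity: Q^n = [[F_(n+1), F_n], [F_n, F_(n-1)]] with Q = [[1,1],[1,0]].
n = 162 = 10100010₂. Square-and-multiply, entries mod 682:
Q^1 = [[1,1],[1,0]]
Q^2 = (Q^1)² = [[2,1],[1,1]]
Q^5 = (Q^2)²·Q = [[8,5],[5,3]]
Q^10 = (Q^5)² = [[89,55],[55,34]]
Q^20 = (Q^10)² = [[34,627],[627,89]]
Q^40 = (Q^20)² = [[89,55],[55,34]]
Q^81 = (Q^40)²·Q = [[661,34],[34,627]]
Q^162 = (Q^81)² = [[233,144],[144,89]]
F_162 mod 682 = Q^162[0][1] = 144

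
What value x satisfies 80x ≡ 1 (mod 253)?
136

gcd(80, 253) = 1, so the inverse exists.
Extended Euclidean algorithm on (253, 80):
253 = 3 × 80 + 13  ⟹  13 = (1)·253 + (-3)·80
80 = 6 × 13 + 2  ⟹  2 = (-6)·253 + (19)·80
13 = 6 × 2 + 1  ⟹  1 = (37)·253 + (-117)·80
So (-117)·80 ≡ 1 (mod 253), i.e. 80^(-1) ≡ -117 ≡ 136 (mod 253).
Check: 80 × 136 = 10880 ≡ 1 (mod 253)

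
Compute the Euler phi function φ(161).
132

161 = 7 × 23
φ(n) = n × ∏(1 - 1/p) for each prime p dividing n
φ(161) = 161 × (1 - 1/7) × (1 - 1/23) = 132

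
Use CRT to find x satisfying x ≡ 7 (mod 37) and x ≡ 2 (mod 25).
377

Using Chinese Remainder Theorem:
M = 37 × 25 = 925
M1 = 25, M2 = 37
y1 = 25^(-1) mod 37 = 3
y2 = 37^(-1) mod 25 = 23
x = (7×25×3 + 2×37×23) mod 925 = 377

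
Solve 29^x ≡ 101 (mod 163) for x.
65

Baby-step giant-step with step n = ⌈√163⌉ = 13.
Baby steps 29^j mod 163 (j:value) for j=0..12: 0:1, 1:29, 2:26, 3:102, 4:24, 5:44, 6:135, 7:3, 8:87, 9:78, 10:143, 11:72, 12:132.
Giant-step multiplier: 29^(-13) ≡ 29^(162-13) = 29^149 ≡ 130 (mod 163).
Giant steps γ_i = 101·130^i mod 163: γ_0=101, γ_1=90, γ_2=127, γ_3=47, γ_4=79, γ_5=1 (in table at j=0).
x = i·n + j = 5·13 + 0 = 65.
Check: 29^65 ≡ 101 (mod 163).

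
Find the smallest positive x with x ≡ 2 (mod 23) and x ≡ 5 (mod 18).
347

Using Chinese Remainder Theorem:
M = 23 × 18 = 414
M1 = 18, M2 = 23
y1 = 18^(-1) mod 23 = 9
y2 = 23^(-1) mod 18 = 11
x = (2×18×9 + 5×23×11) mod 414 = 347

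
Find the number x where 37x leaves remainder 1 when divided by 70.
53

gcd(37, 70) = 1, so the inverse exists.
Extended Euclidean algorithm on (70, 37):
70 = 1 × 37 + 33  ⟹  33 = (1)·70 + (-1)·37
37 = 1 × 33 + 4  ⟹  4 = (-1)·70 + (2)·37
33 = 8 × 4 + 1  ⟹  1 = (9)·70 + (-17)·37
So (-17)·37 ≡ 1 (mod 70), i.e. 37^(-1) ≡ -17 ≡ 53 (mod 70).
Check: 37 × 53 = 1961 ≡ 1 (mod 70)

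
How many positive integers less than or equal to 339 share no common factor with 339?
224

339 = 3 × 113
φ(n) = n × ∏(1 - 1/p) for each prime p dividing n
φ(339) = 339 × (1 - 1/3) × (1 - 1/113) = 224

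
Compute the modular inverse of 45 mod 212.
33

gcd(45, 212) = 1, so the inverse exists.
Extended Euclidean algorithm on (212, 45):
212 = 4 × 45 + 32  ⟹  32 = (1)·212 + (-4)·45
45 = 1 × 32 + 13  ⟹  13 = (-1)·212 + (5)·45
32 = 2 × 13 + 6  ⟹  6 = (3)·212 + (-14)·45
13 = 2 × 6 + 1  ⟹  1 = (-7)·212 + (33)·45
So (33)·45 ≡ 1 (mod 212), i.e. 45^(-1) ≡ 33 (mod 212).
Check: 45 × 33 = 1485 ≡ 1 (mod 212)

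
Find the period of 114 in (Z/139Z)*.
138

139 is prime, so ord(114) divides φ(139) = 138.
Divisors of 138: 1, 2, 3, 6, 23, 46, 69, 138.
Repeated squaring: 114^1 ≡ 114, 114^2 ≡ 69, 114^4 ≡ 35, 114^8 ≡ 113, 114^16 ≡ 120, 114^32 ≡ 83, 114^64 ≡ 78, 114^128 ≡ 107 (mod 139).
Test 114^d mod 139 for each divisor d in increasing order:
114^1 ≡ 114
114^2 ≡ 69
114^3 = 114^2·114^1 ≡ 82
114^6 = 114^4·114^2 ≡ 52
114^23 = 114^16·114^4·114^2·114^1 ≡ 97
114^46 = 114^32·114^8·114^4·114^2 ≡ 96
114^69 = 114^64·114^4·114^1 ≡ 138
114^138 = 114^128·114^8·114^2 ≡ 1  ← first divisor giving 1
The order is 138.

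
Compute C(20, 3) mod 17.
1

Using Lucas' theorem:
Write n=20 and k=3 in base 17:
n in base 17: [1, 3]
k in base 17: [0, 3]
C(20,3) mod 17 = ∏ C(n_i, k_i) mod 17
Digit binomials (mod 17): C(1,0) = 1; C(3,3) = 1
Product: 1 × 1 = 1 ≡ 1 (mod 17)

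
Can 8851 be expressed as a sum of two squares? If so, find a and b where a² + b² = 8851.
Not possible

Factorization: 8851 = 53 × 167
By Fermat: n is sum of two squares iff every prime p ≡ 3 (mod 4) appears to even power.
Prime(s) ≡ 3 (mod 4) with odd exponent: [(167, 1)]
Therefore 8851 cannot be expressed as a² + b².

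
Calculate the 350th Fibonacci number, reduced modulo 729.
350

Matrix identity: Q^n = [[F_(n+1), F_n], [F_n, F_(n-1)]] with Q = [[1,1],[1,0]].
n = 350 = 101011110₂. Square-and-multiply, entries mod 729:
Q^1 = [[1,1],[1,0]]
Q^2 = (Q^1)² = [[2,1],[1,1]]
Q^5 = (Q^2)²·Q = [[8,5],[5,3]]
Q^10 = (Q^5)² = [[89,55],[55,34]]
Q^21 = (Q^10)²·Q = [[215,11],[11,204]]
Q^43 = (Q^21)²·Q = [[654,419],[419,235]]
Q^87 = (Q^43)²·Q = [[366,394],[394,701]]
Q^175 = (Q^87)²·Q = [[273,508],[508,494]]
Q^350 = (Q^175)² = [[169,350],[350,548]]
F_350 mod 729 = Q^350[0][1] = 350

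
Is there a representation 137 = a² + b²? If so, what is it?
4² + 11² (a=4, b=11)

Factorization: 137 = 137
By Fermat: n is sum of two squares iff every prime p ≡ 3 (mod 4) appears to even power.
All primes ≡ 3 (mod 4) appear to even power.
Search a = 0, 1, 2, … for 137 - a² a perfect square: first hit at a = 4: 137 - 16 = 121 = 11².
137 = 4² + 11² = 16 + 121 ✓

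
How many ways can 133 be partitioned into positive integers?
7346629512

p(n) counts ways to write n as a sum of positive integers (order ignored).
Euler's pentagonal recurrence: p(k) = p(k-1) + p(k-2) - p(k-5) - p(k-7) + p(k-12) + p(k-15) - ... (offsets j(3j∓1)/2, signs ++--, p(0)=1, p(<0)=0).
DP table for k = 0..132: p(0)=1, p(1)=1, p(2)=2, p(3)=3, p(4)=5, p(5)=7, p(6)=11, p(7)=15, p(8)=22, p(9)=30, p(10)=42, p(11)=56, p(12)=77, p(13)=101, p(14)=135, p(15)=176, p(16)=231, p(17)=297, p(18)=385, p(19)=490, p(20)=627, p(21)=792, p(22)=1002, p(23)=1255, p(24)=1575, p(25)=1958, p(26)=2436, p(27)=3010, p(28)=3718, p(29)=4565, p(30)=5604, p(31)=6842, p(32)=8349, p(33)=10143, p(34)=12310, p(35)=14883, p(36)=17977, p(37)=21637, p(38)=26015, p(39)=31185, p(40)=37338, p(41)=44583, p(42)=53174, p(43)=63261, p(44)=75175, p(45)=89134, p(46)=105558, p(47)=124754, p(48)=147273, p(49)=173525, p(50)=204226, p(51)=239943, p(52)=281589, p(53)=329931, p(54)=386155, p(55)=451276, p(56)=526823, p(57)=614154, p(58)=715220, p(59)=831820, p(60)=966467, p(61)=1121505, p(62)=1300156, p(63)=1505499, p(64)=1741630, p(65)=2012558, p(66)=2323520, p(67)=2679689, p(68)=3087735, p(69)=3554345, p(70)=4087968, p(71)=4697205, p(72)=5392783, p(73)=6185689, p(74)=7089500, p(75)=8118264, p(76)=9289091, p(77)=10619863, p(78)=12132164, p(79)=13848650, p(80)=15796476, p(81)=18004327, p(82)=20506255, p(83)=23338469, p(84)=26543660, p(85)=30167357, p(86)=34262962, p(87)=38887673, p(88)=44108109, p(89)=49995925, p(90)=56634173, p(91)=64112359, p(92)=72533807, p(93)=82010177, p(94)=92669720, p(95)=104651419, p(96)=118114304, p(97)=133230930, p(98)=150198136, p(99)=169229875, p(100)=190569292, p(101)=214481126, p(102)=241265379, p(103)=271248950, p(104)=304801365, p(105)=342325709, p(106)=384276336, p(107)=431149389, p(108)=483502844, p(109)=541946240, p(110)=607163746, p(111)=679903203, p(112)=761002156, p(113)=851376628, p(114)=952050665, p(115)=1064144451, p(116)=1188908248, p(117)=1327710076, p(118)=1482074143, p(119)=1653668665, p(120)=1844349560, p(121)=2056148051, p(122)=2291320912, p(123)=2552338241, p(124)=2841940500, p(125)=3163127352, p(126)=3519222692, p(127)=3913864295, p(128)=4351078600, p(129)=4835271870, p(130)=5371315400, p(131)=5964539504, p(132)=6620830889.
Final step: p(133) = p(132) + p(131) - p(128) - p(126) + p(121) + p(118) - p(111) - p(107) + p(98) + p(93) - p(82) - p(76) + p(63) + p(56) - p(41) - p(33) + p(16) + p(7)
= 6620830889 + 5964539504 - 4351078600 - 3519222692 + 2056148051 + 1482074143 - 679903203 - 431149389 + 150198136 + 82010177 - 20506255 - 9289091 + 1505499 + 526823 - 44583 - 10143 + 231 + 15
= 7346629512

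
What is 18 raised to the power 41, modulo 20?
8

Repeated squaring. Binary of 41 = 101001.
18^1 ≡ 18 (mod 20); 18^2 ≡ 4 (mod 20); 18^4 ≡ 16 (mod 20); 18^8 ≡ 16 (mod 20); 18^16 ≡ 16 (mod 20); 18^32 ≡ 16 (mod 20)
18^41 = 18^1 × 18^8 × 18^32 ≡ 8 (mod 20)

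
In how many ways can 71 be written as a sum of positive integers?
4697205

p(n) counts ways to write n as a sum of positive integers (order ignored).
Euler's pentagonal recurrence: p(k) = p(k-1) + p(k-2) - p(k-5) - p(k-7) + p(k-12) + p(k-15) - ... (offsets j(3j∓1)/2, signs ++--, p(0)=1, p(<0)=0).
DP table for k = 0..70: p(0)=1, p(1)=1, p(2)=2, p(3)=3, p(4)=5, p(5)=7, p(6)=11, p(7)=15, p(8)=22, p(9)=30, p(10)=42, p(11)=56, p(12)=77, p(13)=101, p(14)=135, p(15)=176, p(16)=231, p(17)=297, p(18)=385, p(19)=490, p(20)=627, p(21)=792, p(22)=1002, p(23)=1255, p(24)=1575, p(25)=1958, p(26)=2436, p(27)=3010, p(28)=3718, p(29)=4565, p(30)=5604, p(31)=6842, p(32)=8349, p(33)=10143, p(34)=12310, p(35)=14883, p(36)=17977, p(37)=21637, p(38)=26015, p(39)=31185, p(40)=37338, p(41)=44583, p(42)=53174, p(43)=63261, p(44)=75175, p(45)=89134, p(46)=105558, p(47)=124754, p(48)=147273, p(49)=173525, p(50)=204226, p(51)=239943, p(52)=281589, p(53)=329931, p(54)=386155, p(55)=451276, p(56)=526823, p(57)=614154, p(58)=715220, p(59)=831820, p(60)=966467, p(61)=1121505, p(62)=1300156, p(63)=1505499, p(64)=1741630, p(65)=2012558, p(66)=2323520, p(67)=2679689, p(68)=3087735, p(69)=3554345, p(70)=4087968.
Final step: p(71) = p(70) + p(69) - p(66) - p(64) + p(59) + p(56) - p(49) - p(45) + p(36) + p(31) - p(20) - p(14) + p(1)
= 4087968 + 3554345 - 2323520 - 1741630 + 831820 + 526823 - 173525 - 89134 + 17977 + 6842 - 627 - 135 + 1
= 4697205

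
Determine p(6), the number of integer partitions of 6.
11

p(n) counts ways to write n as a sum of positive integers (order ignored).
Examples: 6; 5 + 1; 4 + 2; 4 + 1 + 1; 3 + 3; ... (11 total)
p(6) = 11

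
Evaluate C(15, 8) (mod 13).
0

Using Lucas' theorem:
Write n=15 and k=8 in base 13:
n in base 13: [1, 2]
k in base 13: [0, 8]
C(15,8) mod 13 = ∏ C(n_i, k_i) mod 13
Digit binomials (mod 13): C(1,0) = 1; C(2,8) = 0 (k_i > n_i)
Product: 1 × 0 = 0 ≡ 0 (mod 13)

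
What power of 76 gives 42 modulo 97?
75

Baby-step giant-step with step n = ⌈√97⌉ = 10.
Baby steps 76^j mod 97 (j:value) for j=0..9: 0:1, 1:76, 2:53, 3:51, 4:93, 5:84, 6:79, 7:87, 8:16, 9:52.
Giant-step multiplier: 76^(-10) ≡ 76^(96-10) = 76^86 ≡ 31 (mod 97).
Giant steps γ_i = 42·31^i mod 97: γ_0=42, γ_1=41, γ_2=10, γ_3=19, γ_4=7, γ_5=23, γ_6=34, γ_7=84 (in table at j=5).
x = i·n + j = 7·10 + 5 = 75.
Check: 76^75 ≡ 42 (mod 97).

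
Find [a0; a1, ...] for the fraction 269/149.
[1; 1, 4, 7, 4]

Euclidean algorithm steps:
269 = 1 × 149 + 120
149 = 1 × 120 + 29
120 = 4 × 29 + 4
29 = 7 × 4 + 1
4 = 4 × 1 + 0
Continued fraction: [1; 1, 4, 7, 4]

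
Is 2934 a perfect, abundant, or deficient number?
abundant

Proper divisors of 2934: sum = 1 + 2 + 3 + 6 + 9 + 18 + 163 + 326 + 489 + 978 + 1467 = 3462
Since 3462 > 2934, 2934 is abundant.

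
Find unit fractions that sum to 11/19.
1/2 + 1/13 + 1/494

Greedy algorithm:
11/19: ceiling(19/11) = 2, use 1/2
3/38: ceiling(38/3) = 13, use 1/13
1/494: ceiling(494/1) = 494, use 1/494
Result: 11/19 = 1/2 + 1/13 + 1/494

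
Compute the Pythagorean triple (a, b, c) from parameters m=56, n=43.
(1287, 4816, 4985)

Euclid's formula: a = m² - n², b = 2mn, c = m² + n²
m = 56, n = 43
a = 56² - 43² = 3136 - 1849 = 1287
b = 2 × 56 × 43 = 4816
c = 56² + 43² = 3136 + 1849 = 4985
Verification: 1287² + 4816² = 1656369 + 23193856 = 24850225 = 4985² ✓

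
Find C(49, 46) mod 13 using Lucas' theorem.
3

Using Lucas' theorem:
Write n=49 and k=46 in base 13:
n in base 13: [3, 10]
k in base 13: [3, 7]
C(49,46) mod 13 = ∏ C(n_i, k_i) mod 13
Digit binomials (mod 13): C(3,3) = 1; C(10,7) = 120 ≡ 3
Product: 1 × 3 = 3 ≡ 3 (mod 13)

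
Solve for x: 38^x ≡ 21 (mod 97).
71

Baby-step giant-step with step n = ⌈√97⌉ = 10.
Baby steps 38^j mod 97 (j:value) for j=0..9: 0:1, 1:38, 2:86, 3:67, 4:24, 5:39, 6:27, 7:56, 8:91, 9:63.
Giant-step multiplier: 38^(-10) ≡ 38^(96-10) = 38^86 ≡ 25 (mod 97).
Giant steps γ_i = 21·25^i mod 97: γ_0=21, γ_1=40, γ_2=30, γ_3=71, γ_4=29, γ_5=46, γ_6=83, γ_7=38 (in table at j=1).
x = i·n + j = 7·10 + 1 = 71.
Check: 38^71 ≡ 21 (mod 97).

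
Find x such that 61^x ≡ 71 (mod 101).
72

Baby-step giant-step with step n = ⌈√101⌉ = 11.
Baby steps 61^j mod 101 (j:value) for j=0..10: 0:1, 1:61, 2:85, 3:34, 4:54, 5:62, 6:45, 7:18, 8:88, 9:15, 10:6.
Giant-step multiplier: 61^(-11) ≡ 61^(100-11) = 61^89 ≡ 93 (mod 101).
Giant steps γ_i = 71·93^i mod 101: γ_0=71, γ_1=38, γ_2=100, γ_3=8, γ_4=37, γ_5=7, γ_6=45 (in table at j=6).
x = i·n + j = 6·11 + 6 = 72.
Check: 61^72 ≡ 71 (mod 101).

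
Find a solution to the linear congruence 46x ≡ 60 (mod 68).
x ≡ 22 (mod 34)

gcd(46, 68) = 2, which divides 60, so solutions exist.
Divide through by 2: 23x ≡ 30 (mod 34).
Find 23^(-1) mod 34 by the extended Euclidean algorithm:
34 = 1 × 23 + 11  ⟹  11 = (1)·34 + (-1)·23
23 = 2 × 11 + 1  ⟹  1 = (-2)·34 + (3)·23
So (3)·23 ≡ 1 (mod 34), i.e. 23^(-1) ≡ 3 (mod 34).
x ≡ 3 × 30 = 90 ≡ 22 (mod 34).
Check: 46 × 22 = 1012 ≡ 60 (mod 68).
x ≡ 22 (mod 34), giving 2 solutions mod 68.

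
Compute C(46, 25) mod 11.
0

Using Lucas' theorem:
Write n=46 and k=25 in base 11:
n in base 11: [4, 2]
k in base 11: [2, 3]
C(46,25) mod 11 = ∏ C(n_i, k_i) mod 11
Digit binomials (mod 11): C(4,2) = 6; C(2,3) = 0 (k_i > n_i)
Product: 6 × 0 = 0 ≡ 0 (mod 11)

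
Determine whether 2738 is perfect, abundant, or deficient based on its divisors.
deficient

Proper divisors of 2738: sum = 1 + 2 + 37 + 74 + 1369 = 1483
Since 1483 < 2738, 2738 is deficient.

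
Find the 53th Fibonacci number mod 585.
158

Matrix identity: Q^n = [[F_(n+1), F_n], [F_n, F_(n-1)]] with Q = [[1,1],[1,0]].
n = 53 = 110101₂. Square-and-multiply, entries mod 585:
Q^1 = [[1,1],[1,0]]
Q^3 = (Q^1)²·Q = [[3,2],[2,1]]
Q^6 = (Q^3)² = [[13,8],[8,5]]
Q^13 = (Q^6)²·Q = [[377,233],[233,144]]
Q^26 = (Q^13)² = [[443,298],[298,145]]
Q^53 = (Q^26)²·Q = [[467,158],[158,309]]
F_53 mod 585 = Q^53[0][1] = 158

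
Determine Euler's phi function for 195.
96

195 = 3 × 5 × 13
φ(n) = n × ∏(1 - 1/p) for each prime p dividing n
φ(195) = 195 × (1 - 1/3) × (1 - 1/5) × (1 - 1/13) = 96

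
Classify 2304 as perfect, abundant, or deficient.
abundant

Proper divisors of 2304: sum = 1 + 2 + 3 + 4 + 6 + 8 + 9 + 12 + ... + 384 + 576 + 768 + 1152 (26 divisors) = 4339
Since 4339 > 2304, 2304 is abundant.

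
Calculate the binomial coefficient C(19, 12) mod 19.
0

Using Lucas' theorem:
Write n=19 and k=12 in base 19:
n in base 19: [1, 0]
k in base 19: [0, 12]
C(19,12) mod 19 = ∏ C(n_i, k_i) mod 19
Digit binomials (mod 19): C(1,0) = 1; C(0,12) = 0 (k_i > n_i)
Product: 1 × 0 = 0 ≡ 0 (mod 19)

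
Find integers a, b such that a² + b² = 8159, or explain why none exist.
Not possible

Factorization: 8159 = 41 × 199
By Fermat: n is sum of two squares iff every prime p ≡ 3 (mod 4) appears to even power.
Prime(s) ≡ 3 (mod 4) with odd exponent: [(199, 1)]
Therefore 8159 cannot be expressed as a² + b².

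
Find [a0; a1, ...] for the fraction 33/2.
[16; 2]

Euclidean algorithm steps:
33 = 16 × 2 + 1
2 = 2 × 1 + 0
Continued fraction: [16; 2]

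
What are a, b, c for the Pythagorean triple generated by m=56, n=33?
(2047, 3696, 4225)

Euclid's formula: a = m² - n², b = 2mn, c = m² + n²
m = 56, n = 33
a = 56² - 33² = 3136 - 1089 = 2047
b = 2 × 56 × 33 = 3696
c = 56² + 33² = 3136 + 1089 = 4225
Verification: 2047² + 3696² = 4190209 + 13660416 = 17850625 = 4225² ✓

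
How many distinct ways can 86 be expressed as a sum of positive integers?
34262962

p(n) counts ways to write n as a sum of positive integers (order ignored).
Euler's pentagonal recurrence: p(k) = p(k-1) + p(k-2) - p(k-5) - p(k-7) + p(k-12) + p(k-15) - ... (offsets j(3j∓1)/2, signs ++--, p(0)=1, p(<0)=0).
DP table for k = 0..85: p(0)=1, p(1)=1, p(2)=2, p(3)=3, p(4)=5, p(5)=7, p(6)=11, p(7)=15, p(8)=22, p(9)=30, p(10)=42, p(11)=56, p(12)=77, p(13)=101, p(14)=135, p(15)=176, p(16)=231, p(17)=297, p(18)=385, p(19)=490, p(20)=627, p(21)=792, p(22)=1002, p(23)=1255, p(24)=1575, p(25)=1958, p(26)=2436, p(27)=3010, p(28)=3718, p(29)=4565, p(30)=5604, p(31)=6842, p(32)=8349, p(33)=10143, p(34)=12310, p(35)=14883, p(36)=17977, p(37)=21637, p(38)=26015, p(39)=31185, p(40)=37338, p(41)=44583, p(42)=53174, p(43)=63261, p(44)=75175, p(45)=89134, p(46)=105558, p(47)=124754, p(48)=147273, p(49)=173525, p(50)=204226, p(51)=239943, p(52)=281589, p(53)=329931, p(54)=386155, p(55)=451276, p(56)=526823, p(57)=614154, p(58)=715220, p(59)=831820, p(60)=966467, p(61)=1121505, p(62)=1300156, p(63)=1505499, p(64)=1741630, p(65)=2012558, p(66)=2323520, p(67)=2679689, p(68)=3087735, p(69)=3554345, p(70)=4087968, p(71)=4697205, p(72)=5392783, p(73)=6185689, p(74)=7089500, p(75)=8118264, p(76)=9289091, p(77)=10619863, p(78)=12132164, p(79)=13848650, p(80)=15796476, p(81)=18004327, p(82)=20506255, p(83)=23338469, p(84)=26543660, p(85)=30167357.
Final step: p(86) = p(85) + p(84) - p(81) - p(79) + p(74) + p(71) - p(64) - p(60) + p(51) + p(46) - p(35) - p(29) + p(16) + p(9)
= 30167357 + 26543660 - 18004327 - 13848650 + 7089500 + 4697205 - 1741630 - 966467 + 239943 + 105558 - 14883 - 4565 + 231 + 30
= 34262962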